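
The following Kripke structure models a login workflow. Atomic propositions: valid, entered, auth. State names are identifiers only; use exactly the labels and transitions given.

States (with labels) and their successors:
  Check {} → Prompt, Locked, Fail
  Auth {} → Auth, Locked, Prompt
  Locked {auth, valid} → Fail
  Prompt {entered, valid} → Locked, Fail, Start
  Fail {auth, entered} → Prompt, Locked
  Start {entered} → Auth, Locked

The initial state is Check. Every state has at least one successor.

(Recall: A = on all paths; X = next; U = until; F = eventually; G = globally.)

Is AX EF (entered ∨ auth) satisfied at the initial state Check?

Satisfied

States satisfying EF (entered ∨ auth): {Check, Auth, Locked, Prompt, Fail, Start}.
States satisfying AX EF (entered ∨ auth): {Check, Auth, Locked, Prompt, Fail, Start}.
Check ∈ Sat(AX EF (entered ∨ auth)).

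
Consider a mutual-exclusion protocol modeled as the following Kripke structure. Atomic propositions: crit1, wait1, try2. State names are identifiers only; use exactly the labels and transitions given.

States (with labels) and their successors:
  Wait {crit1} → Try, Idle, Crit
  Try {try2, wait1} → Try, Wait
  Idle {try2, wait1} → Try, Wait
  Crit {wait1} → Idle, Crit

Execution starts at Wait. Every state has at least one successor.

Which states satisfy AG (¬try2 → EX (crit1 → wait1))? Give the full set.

{Wait, Try, Idle, Crit}

States satisfying ¬try2 → EX (crit1 → wait1): {Wait, Try, Idle, Crit}.
States satisfying AG (¬try2 → EX (crit1 → wait1)): {Wait, Try, Idle, Crit}.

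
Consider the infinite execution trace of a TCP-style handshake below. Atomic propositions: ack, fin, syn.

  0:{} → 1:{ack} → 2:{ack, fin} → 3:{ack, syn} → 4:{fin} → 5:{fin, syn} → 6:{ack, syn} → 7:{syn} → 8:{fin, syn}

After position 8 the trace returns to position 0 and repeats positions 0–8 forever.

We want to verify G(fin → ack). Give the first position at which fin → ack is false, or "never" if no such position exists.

Check fin → ack at each position in order: 0 ✓, 1 ✓, 2 ✓, 3 ✓.
At position 4 the labels are {fin}, so fin → ack is false there. This is the first violation.

4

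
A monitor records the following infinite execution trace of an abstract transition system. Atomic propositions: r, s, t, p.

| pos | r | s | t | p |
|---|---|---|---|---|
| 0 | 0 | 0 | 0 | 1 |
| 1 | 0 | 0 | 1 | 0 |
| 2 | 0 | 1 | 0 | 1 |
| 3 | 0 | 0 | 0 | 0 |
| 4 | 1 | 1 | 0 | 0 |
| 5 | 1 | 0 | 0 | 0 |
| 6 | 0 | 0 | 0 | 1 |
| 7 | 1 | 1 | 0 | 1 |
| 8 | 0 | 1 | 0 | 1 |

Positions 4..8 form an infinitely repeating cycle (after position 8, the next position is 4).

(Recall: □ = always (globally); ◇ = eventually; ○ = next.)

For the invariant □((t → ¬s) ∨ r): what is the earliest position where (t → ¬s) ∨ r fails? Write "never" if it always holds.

never

(t → ¬s) ∨ r holds at every position 0..8, and those are all the positions the trace ever visits, so the invariant □((t → ¬s) ∨ r) is never violated.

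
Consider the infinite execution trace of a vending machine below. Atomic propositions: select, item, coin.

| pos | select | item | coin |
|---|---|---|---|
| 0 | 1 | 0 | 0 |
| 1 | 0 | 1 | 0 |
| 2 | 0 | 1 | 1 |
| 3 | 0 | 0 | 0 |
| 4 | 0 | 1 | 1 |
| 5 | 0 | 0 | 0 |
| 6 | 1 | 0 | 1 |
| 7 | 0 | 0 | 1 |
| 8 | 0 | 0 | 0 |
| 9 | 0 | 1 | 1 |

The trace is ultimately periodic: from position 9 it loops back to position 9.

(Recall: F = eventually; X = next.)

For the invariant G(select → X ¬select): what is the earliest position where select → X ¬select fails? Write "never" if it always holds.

never

select → X ¬select holds at every position 0..9, and those are all the positions the trace ever visits, so the invariant G(select → X ¬select) is never violated.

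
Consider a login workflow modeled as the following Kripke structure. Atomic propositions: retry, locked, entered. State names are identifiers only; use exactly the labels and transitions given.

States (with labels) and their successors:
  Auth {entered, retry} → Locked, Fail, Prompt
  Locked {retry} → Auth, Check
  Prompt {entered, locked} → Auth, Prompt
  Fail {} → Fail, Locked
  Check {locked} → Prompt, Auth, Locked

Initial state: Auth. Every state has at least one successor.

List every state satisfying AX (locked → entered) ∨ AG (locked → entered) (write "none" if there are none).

{Auth, Prompt, Fail, Check}

States satisfying locked → entered: {Auth, Locked, Prompt, Fail}.
States satisfying AX (locked → entered): {Auth, Prompt, Fail, Check}.
States satisfying AG (locked → entered): ∅.
States satisfying AX (locked → entered) ∨ AG (locked → entered): {Auth, Prompt, Fail, Check}.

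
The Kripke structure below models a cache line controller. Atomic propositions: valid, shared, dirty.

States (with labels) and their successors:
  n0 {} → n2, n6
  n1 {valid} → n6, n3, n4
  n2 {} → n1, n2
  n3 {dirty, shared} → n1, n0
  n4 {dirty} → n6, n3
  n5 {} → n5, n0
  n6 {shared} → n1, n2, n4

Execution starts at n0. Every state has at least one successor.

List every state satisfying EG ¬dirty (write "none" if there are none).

States satisfying ¬dirty: {n0, n1, n2, n5, n6}.
States satisfying EG ¬dirty: {n0, n1, n2, n5, n6}.

{n0, n1, n2, n5, n6}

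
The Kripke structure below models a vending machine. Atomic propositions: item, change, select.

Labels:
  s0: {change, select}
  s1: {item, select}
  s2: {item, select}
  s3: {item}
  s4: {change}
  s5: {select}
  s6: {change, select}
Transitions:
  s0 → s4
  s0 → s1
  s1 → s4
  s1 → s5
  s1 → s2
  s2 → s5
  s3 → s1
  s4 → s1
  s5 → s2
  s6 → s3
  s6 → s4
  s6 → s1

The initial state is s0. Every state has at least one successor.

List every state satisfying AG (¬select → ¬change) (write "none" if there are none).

States satisfying ¬select → ¬change: {s0, s1, s2, s3, s5, s6}.
States satisfying AG (¬select → ¬change): {s2, s5}.

{s2, s5}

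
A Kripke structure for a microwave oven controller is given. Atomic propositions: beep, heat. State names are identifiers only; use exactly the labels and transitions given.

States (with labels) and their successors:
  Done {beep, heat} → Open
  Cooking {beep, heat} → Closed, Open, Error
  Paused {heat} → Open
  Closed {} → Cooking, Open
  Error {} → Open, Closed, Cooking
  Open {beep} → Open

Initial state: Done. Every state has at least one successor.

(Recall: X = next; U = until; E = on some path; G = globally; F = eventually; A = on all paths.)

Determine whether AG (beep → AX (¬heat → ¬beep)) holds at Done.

States satisfying beep → AX (¬heat → ¬beep): {Paused, Closed, Error}.
States satisfying AG (beep → AX (¬heat → ¬beep)): ∅.
Done is reachable from Done and violates beep → AX (¬heat → ¬beep), so AG fails at Done.
Done ∉ Sat(AG (beep → AX (¬heat → ¬beep))).

Does not hold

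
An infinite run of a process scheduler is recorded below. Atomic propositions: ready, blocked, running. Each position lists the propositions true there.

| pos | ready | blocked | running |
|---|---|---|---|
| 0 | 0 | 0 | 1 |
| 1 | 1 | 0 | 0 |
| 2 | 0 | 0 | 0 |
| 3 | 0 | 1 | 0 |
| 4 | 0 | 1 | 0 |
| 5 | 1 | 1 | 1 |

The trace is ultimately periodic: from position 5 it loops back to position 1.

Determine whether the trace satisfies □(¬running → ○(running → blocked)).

¬running → ○(running → blocked) holds at every position 0..5, and those are all positions ever visited, so □(¬running → ○(running → blocked)) holds.
Positions where ¬running holds: 1, 2, 3, 4.
Check ○(running → blocked) at each: 1→ok, 2→ok, 3→ok, 4→ok.

Yes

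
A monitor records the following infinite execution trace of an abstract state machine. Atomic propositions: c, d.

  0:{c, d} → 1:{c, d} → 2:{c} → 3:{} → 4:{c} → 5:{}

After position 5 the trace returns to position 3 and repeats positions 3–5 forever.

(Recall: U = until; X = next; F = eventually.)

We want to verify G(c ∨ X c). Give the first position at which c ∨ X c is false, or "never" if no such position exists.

5

Check c ∨ X c at each position in order: 0 ✓, 1 ✓, 2 ✓, 3 ✓, 4 ✓.
At position 5 the labels are {} and the next position 3 has {}, so c ∨ X c is false there. This is the first violation.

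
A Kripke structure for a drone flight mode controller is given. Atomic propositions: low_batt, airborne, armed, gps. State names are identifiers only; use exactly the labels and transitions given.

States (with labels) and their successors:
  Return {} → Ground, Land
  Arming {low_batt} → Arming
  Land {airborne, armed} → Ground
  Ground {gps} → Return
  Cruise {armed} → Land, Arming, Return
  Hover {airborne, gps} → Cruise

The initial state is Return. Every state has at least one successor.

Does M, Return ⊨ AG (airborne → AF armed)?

Holds

States satisfying airborne → AF armed: {Return, Arming, Land, Ground, Cruise, Hover}.
States satisfying AG (airborne → AF armed): {Return, Arming, Land, Ground, Cruise, Hover}.
Every state reachable from Return satisfies airborne → AF armed.
Return ∈ Sat(AG (airborne → AF armed)).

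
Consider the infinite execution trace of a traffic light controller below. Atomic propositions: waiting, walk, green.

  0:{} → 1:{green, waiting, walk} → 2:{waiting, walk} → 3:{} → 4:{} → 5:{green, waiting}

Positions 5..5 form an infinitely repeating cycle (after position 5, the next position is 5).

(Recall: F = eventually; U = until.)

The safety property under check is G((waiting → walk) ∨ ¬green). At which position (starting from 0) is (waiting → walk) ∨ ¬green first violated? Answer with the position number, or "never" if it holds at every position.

5

Check (waiting → walk) ∨ ¬green at each position in order: 0 ✓, 1 ✓, 2 ✓, 3 ✓, 4 ✓.
At position 5 the labels are {green, waiting}, so (waiting → walk) ∨ ¬green is false there. This is the first violation.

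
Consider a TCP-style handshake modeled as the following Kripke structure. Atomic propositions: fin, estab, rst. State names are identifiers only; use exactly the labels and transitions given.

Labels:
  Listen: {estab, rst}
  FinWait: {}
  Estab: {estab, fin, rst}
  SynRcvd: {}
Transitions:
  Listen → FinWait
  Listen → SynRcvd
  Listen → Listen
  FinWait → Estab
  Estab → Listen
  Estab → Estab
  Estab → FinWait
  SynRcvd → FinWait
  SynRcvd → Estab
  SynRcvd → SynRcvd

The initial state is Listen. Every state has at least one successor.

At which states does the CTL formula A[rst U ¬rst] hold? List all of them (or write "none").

{FinWait, SynRcvd}

States satisfying rst: {Listen, Estab}.
States satisfying ¬rst: {FinWait, SynRcvd}.
States satisfying A[rst U ¬rst]: {FinWait, SynRcvd}.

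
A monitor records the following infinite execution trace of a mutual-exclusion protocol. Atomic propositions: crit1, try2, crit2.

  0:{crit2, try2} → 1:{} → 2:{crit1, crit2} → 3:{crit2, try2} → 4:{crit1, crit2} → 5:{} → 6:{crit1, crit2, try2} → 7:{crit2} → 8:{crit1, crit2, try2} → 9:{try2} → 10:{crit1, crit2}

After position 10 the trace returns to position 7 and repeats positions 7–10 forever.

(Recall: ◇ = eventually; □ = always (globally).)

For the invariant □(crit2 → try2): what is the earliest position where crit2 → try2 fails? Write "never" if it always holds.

2

Check crit2 → try2 at each position in order: 0 ✓, 1 ✓.
At position 2 the labels are {crit1, crit2}, so crit2 → try2 is false there. This is the first violation.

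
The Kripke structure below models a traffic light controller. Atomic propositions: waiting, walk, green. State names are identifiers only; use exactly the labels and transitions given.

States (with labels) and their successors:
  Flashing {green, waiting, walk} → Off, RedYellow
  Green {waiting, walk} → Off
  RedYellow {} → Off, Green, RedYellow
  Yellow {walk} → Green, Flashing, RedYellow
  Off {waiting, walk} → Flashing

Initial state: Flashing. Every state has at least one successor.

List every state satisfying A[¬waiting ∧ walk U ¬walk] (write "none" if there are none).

States satisfying ¬waiting ∧ walk: {Yellow}.
States satisfying ¬walk: {RedYellow}.
States satisfying A[¬waiting ∧ walk U ¬walk]: {RedYellow}.

{RedYellow}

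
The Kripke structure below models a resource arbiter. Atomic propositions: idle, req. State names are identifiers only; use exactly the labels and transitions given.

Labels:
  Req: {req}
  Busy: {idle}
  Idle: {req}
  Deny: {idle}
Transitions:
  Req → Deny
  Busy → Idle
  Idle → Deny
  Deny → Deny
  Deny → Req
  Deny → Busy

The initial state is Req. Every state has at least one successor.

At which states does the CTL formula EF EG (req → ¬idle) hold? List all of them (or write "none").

{Req, Busy, Idle, Deny}

States satisfying EG (req → ¬idle): {Req, Busy, Idle, Deny}.
States satisfying EF EG (req → ¬idle): {Req, Busy, Idle, Deny}.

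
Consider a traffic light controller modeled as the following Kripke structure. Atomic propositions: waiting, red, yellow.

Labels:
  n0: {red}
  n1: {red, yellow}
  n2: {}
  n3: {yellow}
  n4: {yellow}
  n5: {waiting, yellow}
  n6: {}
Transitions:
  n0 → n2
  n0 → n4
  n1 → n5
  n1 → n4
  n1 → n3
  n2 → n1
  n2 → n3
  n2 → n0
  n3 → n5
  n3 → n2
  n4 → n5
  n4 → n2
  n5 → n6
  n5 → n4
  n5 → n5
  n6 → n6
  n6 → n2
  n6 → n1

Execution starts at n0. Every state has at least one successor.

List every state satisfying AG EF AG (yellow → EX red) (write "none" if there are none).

States satisfying EF AG (yellow → EX red): ∅.
States satisfying AG EF AG (yellow → EX red): ∅.

none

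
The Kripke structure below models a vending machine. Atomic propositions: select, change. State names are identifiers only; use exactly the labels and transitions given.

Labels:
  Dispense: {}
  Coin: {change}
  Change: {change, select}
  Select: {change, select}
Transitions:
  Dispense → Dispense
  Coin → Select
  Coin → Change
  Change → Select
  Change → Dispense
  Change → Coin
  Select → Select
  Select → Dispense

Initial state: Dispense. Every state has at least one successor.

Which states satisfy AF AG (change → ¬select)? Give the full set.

{Dispense}

States satisfying AG (change → ¬select): {Dispense}.
States satisfying AF AG (change → ¬select): {Dispense}.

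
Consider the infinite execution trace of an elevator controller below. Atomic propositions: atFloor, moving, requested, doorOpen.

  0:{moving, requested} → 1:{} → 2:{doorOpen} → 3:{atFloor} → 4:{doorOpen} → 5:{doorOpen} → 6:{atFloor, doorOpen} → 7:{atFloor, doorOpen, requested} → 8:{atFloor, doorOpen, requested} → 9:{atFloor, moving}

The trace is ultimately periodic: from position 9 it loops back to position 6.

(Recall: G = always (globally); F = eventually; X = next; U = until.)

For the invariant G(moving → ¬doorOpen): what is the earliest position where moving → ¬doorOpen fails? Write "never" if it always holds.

never

moving → ¬doorOpen holds at every position 0..9, and those are all the positions the trace ever visits, so the invariant G(moving → ¬doorOpen) is never violated.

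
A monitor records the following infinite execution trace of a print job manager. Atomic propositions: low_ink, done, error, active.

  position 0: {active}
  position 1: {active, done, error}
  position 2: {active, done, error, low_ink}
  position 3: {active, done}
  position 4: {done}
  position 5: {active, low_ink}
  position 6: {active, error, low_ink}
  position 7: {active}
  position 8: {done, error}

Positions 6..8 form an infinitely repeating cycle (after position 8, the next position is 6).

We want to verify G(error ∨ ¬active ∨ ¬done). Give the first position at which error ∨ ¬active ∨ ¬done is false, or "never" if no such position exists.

Check error ∨ ¬active ∨ ¬done at each position in order: 0 ✓, 1 ✓, 2 ✓.
At position 3 the labels are {active, done}, so error ∨ ¬active ∨ ¬done is false there. This is the first violation.

3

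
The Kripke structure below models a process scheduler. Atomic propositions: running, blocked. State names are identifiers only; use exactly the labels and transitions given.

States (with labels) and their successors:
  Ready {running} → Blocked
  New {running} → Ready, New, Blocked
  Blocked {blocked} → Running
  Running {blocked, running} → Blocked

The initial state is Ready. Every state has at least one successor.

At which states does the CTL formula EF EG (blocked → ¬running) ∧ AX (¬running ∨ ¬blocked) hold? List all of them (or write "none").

States satisfying EG (blocked → ¬running): {New}.
States satisfying EF EG (blocked → ¬running): {New}.
States satisfying ¬running ∨ ¬blocked: {Ready, New, Blocked}.
States satisfying AX (¬running ∨ ¬blocked): {Ready, New, Running}.
States satisfying EF EG (blocked → ¬running) ∧ AX (¬running ∨ ¬blocked): {New}.

{New}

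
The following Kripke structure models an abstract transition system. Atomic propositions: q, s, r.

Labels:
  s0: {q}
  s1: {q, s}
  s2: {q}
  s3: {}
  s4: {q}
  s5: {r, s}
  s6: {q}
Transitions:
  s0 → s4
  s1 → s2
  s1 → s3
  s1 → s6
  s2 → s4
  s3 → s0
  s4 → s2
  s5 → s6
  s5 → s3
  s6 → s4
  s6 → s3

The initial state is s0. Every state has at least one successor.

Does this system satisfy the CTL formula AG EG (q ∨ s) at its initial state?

Yes

States satisfying EG (q ∨ s): {s0, s1, s2, s4, s5, s6}.
States satisfying AG EG (q ∨ s): {s0, s2, s4}.
Every state reachable from s0 satisfies EG (q ∨ s).
s0 ∈ Sat(AG EG (q ∨ s)).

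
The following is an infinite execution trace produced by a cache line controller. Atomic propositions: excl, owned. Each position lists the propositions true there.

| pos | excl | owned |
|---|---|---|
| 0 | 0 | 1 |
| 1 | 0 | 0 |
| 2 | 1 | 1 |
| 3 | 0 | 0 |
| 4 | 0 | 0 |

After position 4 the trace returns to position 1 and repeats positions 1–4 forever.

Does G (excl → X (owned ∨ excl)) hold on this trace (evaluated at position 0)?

excl → X (owned ∨ excl) must hold at every position from 0 onward. It fails at position 2, so G (excl → X (owned ∨ excl)) is false.
Positions where excl holds: 2.
Check X (owned ∨ excl) at each: 2→fails.

Violated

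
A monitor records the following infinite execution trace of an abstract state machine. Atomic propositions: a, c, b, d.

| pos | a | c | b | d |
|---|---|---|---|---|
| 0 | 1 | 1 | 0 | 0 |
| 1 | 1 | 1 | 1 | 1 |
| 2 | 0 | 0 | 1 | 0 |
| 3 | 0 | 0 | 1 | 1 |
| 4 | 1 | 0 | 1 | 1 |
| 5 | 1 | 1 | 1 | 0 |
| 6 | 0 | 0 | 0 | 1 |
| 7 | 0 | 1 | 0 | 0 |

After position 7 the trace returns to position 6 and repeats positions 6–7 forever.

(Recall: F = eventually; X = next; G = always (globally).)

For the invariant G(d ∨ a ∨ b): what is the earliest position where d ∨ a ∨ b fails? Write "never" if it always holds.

Check d ∨ a ∨ b at each position in order: 0 ✓, 1 ✓, 2 ✓, 3 ✓, 4 ✓, 5 ✓, 6 ✓.
At position 7 the labels are {c}, so d ∨ a ∨ b is false there. This is the first violation.

7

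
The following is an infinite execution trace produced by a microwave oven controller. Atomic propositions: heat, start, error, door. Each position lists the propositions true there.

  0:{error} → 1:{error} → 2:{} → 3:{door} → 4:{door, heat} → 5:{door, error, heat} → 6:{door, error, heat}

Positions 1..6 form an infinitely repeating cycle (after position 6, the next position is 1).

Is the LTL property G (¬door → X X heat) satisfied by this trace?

Violated

¬door → X X heat must hold at every position from 0 onward. It fails at position 0, so G (¬door → X X heat) is false.
Positions where ¬door holds: 0, 1, 2.
Check X X heat at each: 0→fails, 1→fails, 2→ok.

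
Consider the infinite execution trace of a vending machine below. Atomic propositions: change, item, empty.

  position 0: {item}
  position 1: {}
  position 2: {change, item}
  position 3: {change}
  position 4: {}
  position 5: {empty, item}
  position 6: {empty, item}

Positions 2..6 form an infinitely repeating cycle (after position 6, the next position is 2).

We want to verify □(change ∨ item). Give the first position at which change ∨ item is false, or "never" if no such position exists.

1

Check change ∨ item at each position in order: 0 ✓.
At position 1 the labels are {}, so change ∨ item is false there. This is the first violation.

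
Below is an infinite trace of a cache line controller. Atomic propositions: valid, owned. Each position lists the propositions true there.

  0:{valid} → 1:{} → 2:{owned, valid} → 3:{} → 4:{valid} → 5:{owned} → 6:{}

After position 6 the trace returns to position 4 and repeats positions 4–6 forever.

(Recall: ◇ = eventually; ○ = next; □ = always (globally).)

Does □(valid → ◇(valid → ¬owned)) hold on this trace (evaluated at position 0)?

valid → ◇(valid → ¬owned) holds at every position 0..6, and those are all positions ever visited, so □(valid → ◇(valid → ¬owned)) holds.
Positions where valid holds: 0, 2, 4.
Check ◇(valid → ¬owned) at each: 0→ok, 2→ok, 4→ok.

Yes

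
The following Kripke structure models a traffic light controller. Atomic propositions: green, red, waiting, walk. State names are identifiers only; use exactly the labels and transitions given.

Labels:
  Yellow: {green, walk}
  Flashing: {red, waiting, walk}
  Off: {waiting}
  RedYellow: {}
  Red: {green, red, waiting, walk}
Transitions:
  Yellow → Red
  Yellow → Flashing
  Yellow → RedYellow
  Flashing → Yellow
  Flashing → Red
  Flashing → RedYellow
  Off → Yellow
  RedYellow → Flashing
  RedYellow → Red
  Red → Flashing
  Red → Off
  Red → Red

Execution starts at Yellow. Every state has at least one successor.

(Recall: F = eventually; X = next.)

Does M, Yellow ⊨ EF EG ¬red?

States satisfying EG ¬red: ∅.
States satisfying EF EG ¬red: ∅.
No suitable path/successor from Yellow witnesses the formula.
Yellow ∉ Sat(EF EG ¬red).

Violated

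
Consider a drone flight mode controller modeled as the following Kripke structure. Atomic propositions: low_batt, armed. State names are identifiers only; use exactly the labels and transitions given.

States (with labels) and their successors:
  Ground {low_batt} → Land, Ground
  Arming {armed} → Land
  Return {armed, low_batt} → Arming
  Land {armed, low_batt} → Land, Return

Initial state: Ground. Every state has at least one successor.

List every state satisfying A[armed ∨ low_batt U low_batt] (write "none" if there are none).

{Ground, Arming, Return, Land}

States satisfying armed ∨ low_batt: {Ground, Arming, Return, Land}.
States satisfying low_batt: {Ground, Return, Land}.
States satisfying A[armed ∨ low_batt U low_batt]: {Ground, Arming, Return, Land}.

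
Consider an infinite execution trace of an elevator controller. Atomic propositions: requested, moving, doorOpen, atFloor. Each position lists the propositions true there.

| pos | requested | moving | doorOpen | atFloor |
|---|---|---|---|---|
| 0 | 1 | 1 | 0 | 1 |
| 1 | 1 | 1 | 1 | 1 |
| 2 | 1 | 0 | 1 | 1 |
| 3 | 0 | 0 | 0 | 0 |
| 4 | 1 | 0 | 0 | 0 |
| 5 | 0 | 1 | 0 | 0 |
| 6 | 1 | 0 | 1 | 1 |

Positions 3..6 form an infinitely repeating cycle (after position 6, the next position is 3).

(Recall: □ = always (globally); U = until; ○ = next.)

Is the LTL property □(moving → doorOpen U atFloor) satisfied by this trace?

moving → doorOpen U atFloor must hold at every position from 0 onward. It fails at position 5, so □(moving → doorOpen U atFloor) is false.
Positions where moving holds: 0, 1, 5.
Check doorOpen U atFloor at each: 0→ok, 1→ok, 5→fails.

Does not hold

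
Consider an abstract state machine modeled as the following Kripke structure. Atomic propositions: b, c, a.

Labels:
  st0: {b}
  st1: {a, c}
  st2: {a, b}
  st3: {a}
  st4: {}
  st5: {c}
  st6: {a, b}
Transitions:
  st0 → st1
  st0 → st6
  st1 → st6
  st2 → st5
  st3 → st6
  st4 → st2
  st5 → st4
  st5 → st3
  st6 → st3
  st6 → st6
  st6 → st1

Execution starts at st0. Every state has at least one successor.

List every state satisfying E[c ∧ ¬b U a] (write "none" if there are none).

{st1, st2, st3, st5, st6}

States satisfying c ∧ ¬b: {st1, st5}.
States satisfying a: {st1, st2, st3, st6}.
States satisfying E[c ∧ ¬b U a]: {st1, st2, st3, st5, st6}.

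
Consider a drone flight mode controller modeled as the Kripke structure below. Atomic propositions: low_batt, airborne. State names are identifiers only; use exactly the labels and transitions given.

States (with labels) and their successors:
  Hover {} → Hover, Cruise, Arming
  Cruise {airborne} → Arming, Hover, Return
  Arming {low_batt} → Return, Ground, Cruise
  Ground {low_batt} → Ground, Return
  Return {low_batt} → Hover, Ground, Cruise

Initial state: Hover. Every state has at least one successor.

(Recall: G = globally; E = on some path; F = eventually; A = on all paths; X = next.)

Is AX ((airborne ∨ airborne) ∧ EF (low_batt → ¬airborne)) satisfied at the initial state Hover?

States satisfying (airborne ∨ airborne) ∧ EF (low_batt → ¬airborne): {Cruise}.
States satisfying AX ((airborne ∨ airborne) ∧ EF (low_batt → ¬airborne)): ∅.
Hover ∉ Sat(AX ((airborne ∨ airborne) ∧ EF (low_batt → ¬airborne))).

Violated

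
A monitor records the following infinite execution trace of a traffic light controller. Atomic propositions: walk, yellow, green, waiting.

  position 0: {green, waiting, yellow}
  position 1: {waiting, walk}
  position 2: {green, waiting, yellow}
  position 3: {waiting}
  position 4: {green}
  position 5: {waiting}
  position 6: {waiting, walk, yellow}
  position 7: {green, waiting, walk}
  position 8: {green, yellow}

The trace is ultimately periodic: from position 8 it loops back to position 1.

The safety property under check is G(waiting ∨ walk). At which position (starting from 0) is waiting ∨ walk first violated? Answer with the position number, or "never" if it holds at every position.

Check waiting ∨ walk at each position in order: 0 ✓, 1 ✓, 2 ✓, 3 ✓.
At position 4 the labels are {green}, so waiting ∨ walk is false there. This is the first violation.

4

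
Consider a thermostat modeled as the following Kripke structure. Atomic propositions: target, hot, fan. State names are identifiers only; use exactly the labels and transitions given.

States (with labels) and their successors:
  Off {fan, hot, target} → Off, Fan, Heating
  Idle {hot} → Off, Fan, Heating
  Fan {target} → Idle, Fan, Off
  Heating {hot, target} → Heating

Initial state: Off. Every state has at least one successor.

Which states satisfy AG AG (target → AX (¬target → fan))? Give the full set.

{Heating}

States satisfying AG (target → AX (¬target → fan)): {Heating}.
States satisfying AG AG (target → AX (¬target → fan)): {Heating}.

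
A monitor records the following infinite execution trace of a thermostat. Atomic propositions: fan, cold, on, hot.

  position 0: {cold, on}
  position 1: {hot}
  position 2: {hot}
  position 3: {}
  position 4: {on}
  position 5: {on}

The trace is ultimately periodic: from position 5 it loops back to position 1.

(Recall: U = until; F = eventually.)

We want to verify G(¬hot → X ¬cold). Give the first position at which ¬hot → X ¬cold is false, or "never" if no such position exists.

¬hot → X ¬cold holds at every position 0..5, and those are all the positions the trace ever visits, so the invariant G(¬hot → X ¬cold) is never violated.

never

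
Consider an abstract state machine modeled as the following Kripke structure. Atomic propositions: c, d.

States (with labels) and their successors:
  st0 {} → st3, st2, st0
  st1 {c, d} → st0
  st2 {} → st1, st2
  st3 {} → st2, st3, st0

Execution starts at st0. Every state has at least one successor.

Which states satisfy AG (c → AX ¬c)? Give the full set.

States satisfying c → AX ¬c: {st0, st1, st2, st3}.
States satisfying AG (c → AX ¬c): {st0, st1, st2, st3}.

{st0, st1, st2, st3}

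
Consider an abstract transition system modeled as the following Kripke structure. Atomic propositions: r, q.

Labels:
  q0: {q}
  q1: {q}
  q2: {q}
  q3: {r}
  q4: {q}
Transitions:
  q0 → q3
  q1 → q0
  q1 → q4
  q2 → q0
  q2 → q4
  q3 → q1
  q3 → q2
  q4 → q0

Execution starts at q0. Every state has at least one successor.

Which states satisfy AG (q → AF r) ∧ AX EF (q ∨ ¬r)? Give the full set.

States satisfying q → AF r: {q0, q1, q2, q3, q4}.
States satisfying AG (q → AF r): {q0, q1, q2, q3, q4}.
States satisfying EF (q ∨ ¬r): {q0, q1, q2, q3, q4}.
States satisfying AX EF (q ∨ ¬r): {q0, q1, q2, q3, q4}.
States satisfying AG (q → AF r) ∧ AX EF (q ∨ ¬r): {q0, q1, q2, q3, q4}.

{q0, q1, q2, q3, q4}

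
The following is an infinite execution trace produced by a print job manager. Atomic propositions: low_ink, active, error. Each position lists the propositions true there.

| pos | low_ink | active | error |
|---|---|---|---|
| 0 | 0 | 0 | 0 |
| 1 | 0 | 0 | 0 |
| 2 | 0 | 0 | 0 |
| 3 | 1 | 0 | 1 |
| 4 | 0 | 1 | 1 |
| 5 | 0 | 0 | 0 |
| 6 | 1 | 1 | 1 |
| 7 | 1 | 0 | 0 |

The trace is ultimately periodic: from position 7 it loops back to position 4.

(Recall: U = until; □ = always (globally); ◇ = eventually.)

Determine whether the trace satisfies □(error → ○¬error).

Violated

error → ○¬error must hold at every position from 0 onward. It fails at position 3, so □(error → ○¬error) is false.
Positions where error holds: 3, 4, 6.
Check ○¬error at each: 3→fails, 4→ok, 6→ok.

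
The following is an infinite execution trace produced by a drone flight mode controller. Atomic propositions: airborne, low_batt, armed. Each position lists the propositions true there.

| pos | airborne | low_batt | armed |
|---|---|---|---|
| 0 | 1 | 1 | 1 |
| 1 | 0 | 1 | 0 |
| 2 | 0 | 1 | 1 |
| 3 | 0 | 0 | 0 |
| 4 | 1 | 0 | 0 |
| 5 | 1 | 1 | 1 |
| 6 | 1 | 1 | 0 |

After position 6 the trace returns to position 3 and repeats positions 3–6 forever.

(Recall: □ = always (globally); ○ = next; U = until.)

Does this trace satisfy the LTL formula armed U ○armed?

Satisfied

Walking from position 0: ○armed first holds at position 1, and armed holds at every earlier position along the way, so armed U ○armed holds.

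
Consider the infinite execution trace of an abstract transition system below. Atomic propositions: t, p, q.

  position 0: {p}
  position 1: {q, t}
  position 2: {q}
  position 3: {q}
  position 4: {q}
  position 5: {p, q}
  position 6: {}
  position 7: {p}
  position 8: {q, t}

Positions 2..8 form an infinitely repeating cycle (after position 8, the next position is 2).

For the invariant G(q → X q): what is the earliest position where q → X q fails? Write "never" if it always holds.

Check q → X q at each position in order: 0 ✓, 1 ✓, 2 ✓, 3 ✓, 4 ✓.
At position 5 the labels are {p, q} and the next position 6 has {}, so q → X q is false there. This is the first violation.

5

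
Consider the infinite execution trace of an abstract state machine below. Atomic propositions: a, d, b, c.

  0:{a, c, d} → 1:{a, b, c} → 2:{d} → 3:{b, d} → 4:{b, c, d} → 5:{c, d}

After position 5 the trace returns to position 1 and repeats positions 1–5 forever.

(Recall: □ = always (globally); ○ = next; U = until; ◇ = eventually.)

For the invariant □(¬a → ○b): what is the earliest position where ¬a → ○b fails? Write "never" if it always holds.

Check ¬a → ○b at each position in order: 0 ✓, 1 ✓, 2 ✓, 3 ✓.
At position 4 the labels are {b, c, d} and the next position 5 has {c, d}, so ¬a → ○b is false there. This is the first violation.

4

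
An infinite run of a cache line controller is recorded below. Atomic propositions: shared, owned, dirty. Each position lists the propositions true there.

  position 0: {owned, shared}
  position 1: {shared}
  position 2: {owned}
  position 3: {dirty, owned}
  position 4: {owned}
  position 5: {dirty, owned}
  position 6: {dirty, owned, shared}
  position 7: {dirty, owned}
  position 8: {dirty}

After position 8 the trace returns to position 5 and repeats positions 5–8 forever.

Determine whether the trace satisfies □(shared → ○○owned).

Violated

shared → ○○owned must hold at every position from 0 onward. It fails at position 6, so □(shared → ○○owned) is false.
Positions where shared holds: 0, 1, 6.
Check ○○owned at each: 0→ok, 1→ok, 6→fails.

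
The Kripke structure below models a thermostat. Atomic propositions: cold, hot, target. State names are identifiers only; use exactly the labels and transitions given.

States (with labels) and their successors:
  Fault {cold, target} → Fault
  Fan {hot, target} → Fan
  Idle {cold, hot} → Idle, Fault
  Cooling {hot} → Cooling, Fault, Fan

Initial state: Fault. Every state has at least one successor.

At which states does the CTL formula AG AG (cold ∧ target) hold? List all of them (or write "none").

{Fault}

States satisfying AG (cold ∧ target): {Fault}.
States satisfying AG AG (cold ∧ target): {Fault}.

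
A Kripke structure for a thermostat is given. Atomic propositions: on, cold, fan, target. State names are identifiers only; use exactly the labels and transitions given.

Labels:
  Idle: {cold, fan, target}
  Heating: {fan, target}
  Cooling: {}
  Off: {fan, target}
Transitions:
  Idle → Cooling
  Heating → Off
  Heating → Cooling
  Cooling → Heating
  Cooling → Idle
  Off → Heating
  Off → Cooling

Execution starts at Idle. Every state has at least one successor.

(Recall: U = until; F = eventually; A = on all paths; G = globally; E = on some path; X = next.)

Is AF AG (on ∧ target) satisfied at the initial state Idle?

Does not hold

States satisfying AG (on ∧ target): ∅.
States satisfying AF AG (on ∧ target): ∅.
There is a path from Idle along which AG (on ∧ target) never holds.
Idle ∉ Sat(AF AG (on ∧ target)).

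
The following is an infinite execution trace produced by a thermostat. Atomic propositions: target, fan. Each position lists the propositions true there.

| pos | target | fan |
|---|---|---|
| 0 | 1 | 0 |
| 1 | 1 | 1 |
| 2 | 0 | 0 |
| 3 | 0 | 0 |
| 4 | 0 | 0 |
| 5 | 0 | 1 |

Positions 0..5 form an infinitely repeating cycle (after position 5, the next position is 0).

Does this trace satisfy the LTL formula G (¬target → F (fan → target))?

¬target → F (fan → target) holds at every position 0..5, and those are all positions ever visited, so G (¬target → F (fan → target)) holds.
Positions where ¬target holds: 2, 3, 4, 5.
Check F (fan → target) at each: 2→ok, 3→ok, 4→ok, 5→ok.

Yes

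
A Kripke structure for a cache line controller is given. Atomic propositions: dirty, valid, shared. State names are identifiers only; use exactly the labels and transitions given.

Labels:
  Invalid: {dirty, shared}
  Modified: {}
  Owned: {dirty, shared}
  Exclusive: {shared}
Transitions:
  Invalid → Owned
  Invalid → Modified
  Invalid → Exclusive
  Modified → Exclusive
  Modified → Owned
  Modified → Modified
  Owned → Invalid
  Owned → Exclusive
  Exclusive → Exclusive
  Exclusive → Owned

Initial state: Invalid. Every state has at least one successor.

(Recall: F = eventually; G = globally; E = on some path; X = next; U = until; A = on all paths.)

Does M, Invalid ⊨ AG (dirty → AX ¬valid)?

States satisfying dirty → AX ¬valid: {Invalid, Modified, Owned, Exclusive}.
States satisfying AG (dirty → AX ¬valid): {Invalid, Modified, Owned, Exclusive}.
Every state reachable from Invalid satisfies dirty → AX ¬valid.
Invalid ∈ Sat(AG (dirty → AX ¬valid)).

Holds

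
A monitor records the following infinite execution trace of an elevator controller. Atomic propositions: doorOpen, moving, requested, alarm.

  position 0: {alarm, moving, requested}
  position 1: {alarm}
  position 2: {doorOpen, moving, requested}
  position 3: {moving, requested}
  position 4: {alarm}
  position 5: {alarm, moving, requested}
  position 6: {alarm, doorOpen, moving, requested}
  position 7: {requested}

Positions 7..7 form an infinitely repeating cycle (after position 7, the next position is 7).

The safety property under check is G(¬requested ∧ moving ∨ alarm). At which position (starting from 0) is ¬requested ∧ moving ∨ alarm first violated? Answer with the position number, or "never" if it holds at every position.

Check ¬requested ∧ moving ∨ alarm at each position in order: 0 ✓, 1 ✓.
At position 2 the labels are {doorOpen, moving, requested}, so ¬requested ∧ moving ∨ alarm is false there. This is the first violation.

2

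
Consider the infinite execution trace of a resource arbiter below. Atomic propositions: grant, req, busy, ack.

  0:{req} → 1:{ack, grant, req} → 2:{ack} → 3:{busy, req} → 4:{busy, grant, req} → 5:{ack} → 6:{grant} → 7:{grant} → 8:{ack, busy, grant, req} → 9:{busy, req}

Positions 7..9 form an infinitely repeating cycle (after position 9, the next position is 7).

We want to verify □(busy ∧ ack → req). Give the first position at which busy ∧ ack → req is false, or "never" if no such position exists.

busy ∧ ack → req holds at every position 0..9, and those are all the positions the trace ever visits, so the invariant □(busy ∧ ack → req) is never violated.

never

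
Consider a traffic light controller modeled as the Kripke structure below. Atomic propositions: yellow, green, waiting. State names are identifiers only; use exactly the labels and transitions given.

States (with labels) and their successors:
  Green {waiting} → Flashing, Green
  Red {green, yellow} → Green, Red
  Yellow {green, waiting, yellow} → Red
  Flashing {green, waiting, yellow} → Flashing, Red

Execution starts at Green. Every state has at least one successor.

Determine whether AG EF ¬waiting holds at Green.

States satisfying EF ¬waiting: {Green, Red, Yellow, Flashing}.
States satisfying AG EF ¬waiting: {Green, Red, Yellow, Flashing}.
Every state reachable from Green satisfies EF ¬waiting.
Green ∈ Sat(AG EF ¬waiting).

Satisfied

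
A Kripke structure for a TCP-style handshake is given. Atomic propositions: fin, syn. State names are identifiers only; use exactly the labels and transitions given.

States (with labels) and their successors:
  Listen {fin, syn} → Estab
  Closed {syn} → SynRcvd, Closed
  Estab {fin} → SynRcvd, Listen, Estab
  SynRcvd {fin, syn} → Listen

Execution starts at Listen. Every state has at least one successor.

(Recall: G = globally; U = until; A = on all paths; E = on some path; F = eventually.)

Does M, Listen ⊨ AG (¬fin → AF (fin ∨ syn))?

Holds

States satisfying ¬fin → AF (fin ∨ syn): {Listen, Closed, Estab, SynRcvd}.
States satisfying AG (¬fin → AF (fin ∨ syn)): {Listen, Closed, Estab, SynRcvd}.
Every state reachable from Listen satisfies ¬fin → AF (fin ∨ syn).
Listen ∈ Sat(AG (¬fin → AF (fin ∨ syn))).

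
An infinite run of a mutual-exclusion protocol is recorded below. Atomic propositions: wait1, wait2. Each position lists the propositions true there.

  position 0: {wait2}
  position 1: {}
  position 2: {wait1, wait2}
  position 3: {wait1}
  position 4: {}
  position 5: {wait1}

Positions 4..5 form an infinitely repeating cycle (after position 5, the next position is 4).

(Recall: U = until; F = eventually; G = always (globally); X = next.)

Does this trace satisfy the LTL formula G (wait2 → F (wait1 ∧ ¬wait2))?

wait2 → F (wait1 ∧ ¬wait2) holds at every position 0..5, and those are all positions ever visited, so G (wait2 → F (wait1 ∧ ¬wait2)) holds.
Positions where wait2 holds: 0, 2.
Check F (wait1 ∧ ¬wait2) at each: 0→ok, 2→ok.

Satisfied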